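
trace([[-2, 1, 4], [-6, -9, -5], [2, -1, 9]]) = diagonal: (-2) + (-9) + 9
= -2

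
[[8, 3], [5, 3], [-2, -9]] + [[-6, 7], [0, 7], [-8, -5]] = [[2, 10], [5, 10], [-10, -14]]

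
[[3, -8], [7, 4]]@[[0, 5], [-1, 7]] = C[0][0] = (3)*(0) + (-8)*(-1) = 8
C[0][1] = (3)*(5) + (-8)*(7) = -41
C[1][0] = (7)*(0) + (4)*(-1) = -4
C[1][1] = (7)*(5) + (4)*(7) = 63
= [[8, -41], [-4, 63]]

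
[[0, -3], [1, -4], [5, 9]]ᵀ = [[0, 1, 5], [-3, -4, 9]]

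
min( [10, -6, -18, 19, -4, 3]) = -18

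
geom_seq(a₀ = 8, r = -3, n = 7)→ a_0 = 8*(-3)^0 = 8
a_1 = 8*(-3)^1 = -24
a_2 = 8*(-3)^2 = 72
...
= [8, -24, 72, -216, 648, -1944, 5832]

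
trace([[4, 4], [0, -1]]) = diagonal: 4 + (-1)
= 3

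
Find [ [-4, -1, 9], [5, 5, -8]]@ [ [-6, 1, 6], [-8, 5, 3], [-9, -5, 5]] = [[-49, -54, 18], [2, 70, 5]]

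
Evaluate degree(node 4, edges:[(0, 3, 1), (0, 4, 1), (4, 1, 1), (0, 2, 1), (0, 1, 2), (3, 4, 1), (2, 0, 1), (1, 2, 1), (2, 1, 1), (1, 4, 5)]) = incident: (0,4), (4,1), (3,4), (1,4)
= 4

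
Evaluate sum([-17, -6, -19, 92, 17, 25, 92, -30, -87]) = 67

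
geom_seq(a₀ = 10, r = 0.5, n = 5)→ a_0 = 10*0.5^0 = 10.0
a_1 = 10*0.5^1 = 5.0
a_2 = 10*0.5^2 = 2.5
...
= [10.0, 5.0, 2.5, 1.25, 0.625]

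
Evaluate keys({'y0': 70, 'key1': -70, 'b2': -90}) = ['y0', 'key1', 'b2']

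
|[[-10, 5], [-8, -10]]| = 140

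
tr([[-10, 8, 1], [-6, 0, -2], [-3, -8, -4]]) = diagonal: (-10) + 0 + (-4)
= -14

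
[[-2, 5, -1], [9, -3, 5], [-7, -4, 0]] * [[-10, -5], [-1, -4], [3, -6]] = [[12, -4], [-72, -63], [74, 51]]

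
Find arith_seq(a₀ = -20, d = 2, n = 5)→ a_0 = -20 + 0*2 = -20
a_1 = -20 + 1*2 = -18
a_2 = -20 + 2*2 = -16
...
= [-20, -18, -16, -14, -12]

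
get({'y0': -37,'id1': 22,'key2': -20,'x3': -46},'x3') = -46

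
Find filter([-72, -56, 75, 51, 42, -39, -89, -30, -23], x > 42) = [75, 51]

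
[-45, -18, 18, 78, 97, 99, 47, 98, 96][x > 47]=[78, 97, 99, 98, 96]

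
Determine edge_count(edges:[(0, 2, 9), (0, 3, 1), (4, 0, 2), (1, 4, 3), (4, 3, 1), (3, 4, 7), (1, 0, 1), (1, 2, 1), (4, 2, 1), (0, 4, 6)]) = 10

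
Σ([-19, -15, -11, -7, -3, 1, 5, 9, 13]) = -27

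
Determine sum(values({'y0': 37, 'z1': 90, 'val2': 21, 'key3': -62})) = 37 + 90 + 21 + (-62)
= 86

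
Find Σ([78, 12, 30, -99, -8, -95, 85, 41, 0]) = 78 + 12 + 30 + (-99) + (-8) + (-95) + 85 + 41 + 0
= 44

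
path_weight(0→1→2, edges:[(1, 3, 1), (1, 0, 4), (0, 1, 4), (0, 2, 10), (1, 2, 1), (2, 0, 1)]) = 5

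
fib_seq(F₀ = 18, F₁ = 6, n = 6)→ F_2 = F_1 + F_0 = 24
F_3 = F_2 + F_1 = 30
F_4 = F_3 + F_2 = 54
...
= [18, 6, 24, 30, 54, 84]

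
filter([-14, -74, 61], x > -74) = keep x where x > -74: -14✓, -74✗, 61✓
= [-14, 61]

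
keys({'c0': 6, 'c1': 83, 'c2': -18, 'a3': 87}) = ['c0', 'c1', 'c2', 'a3']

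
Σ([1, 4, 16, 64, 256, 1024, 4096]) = 5461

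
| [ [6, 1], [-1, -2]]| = (6)*(-2) - (1)*(-1)
= -11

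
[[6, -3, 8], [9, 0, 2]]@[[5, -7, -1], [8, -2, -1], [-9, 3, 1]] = C[0][0] = (6)*(5) + (-3)*(8) + (8)*(-9) = -66
C[0][1] = (6)*(-7) + (-3)*(-2) + (8)*(3) = -12
C[0][2] = (6)*(-1) + (-3)*(-1) + (8)*(1) = 5
C[1][0] = (9)*(5) + (0)*(8) + (2)*(-9) = 27
C[1][1] = (9)*(-7) + (0)*(-2) + (2)*(3) = -57
C[1][2] = (9)*(-1) + (0)*(-1) + (2)*(1) = -7
= [[-66, -12, 5], [27, -57, -7]]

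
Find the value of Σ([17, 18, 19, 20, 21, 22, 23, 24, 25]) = 17 + 18 + 19 + 20 + 21 + 22 + 23 + 24 + 25
= 189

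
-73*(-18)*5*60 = 394200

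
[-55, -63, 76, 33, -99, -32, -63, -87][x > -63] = [-55, 76, 33, -32]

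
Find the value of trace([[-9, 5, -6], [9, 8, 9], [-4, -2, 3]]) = diagonal: (-9) + 8 + 3
= 2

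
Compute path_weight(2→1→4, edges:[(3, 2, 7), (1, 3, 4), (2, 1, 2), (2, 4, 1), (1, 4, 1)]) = 3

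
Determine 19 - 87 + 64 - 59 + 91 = 28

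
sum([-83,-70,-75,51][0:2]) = -153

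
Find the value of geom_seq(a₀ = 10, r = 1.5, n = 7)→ a_0 = 10*1.5^0 = 10.0
a_1 = 10*1.5^1 = 15.0
a_2 = 10*1.5^2 = 22.5
...
= [10.0, 15.0, 22.5, 33.75, 50.625, 75.9375, 113.90625]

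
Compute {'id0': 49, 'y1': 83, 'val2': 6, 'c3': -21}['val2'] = 6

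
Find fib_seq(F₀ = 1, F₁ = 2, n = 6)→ [1, 2, 3, 5, 8, 13]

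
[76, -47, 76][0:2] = [76, -47]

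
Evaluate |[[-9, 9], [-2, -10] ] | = 108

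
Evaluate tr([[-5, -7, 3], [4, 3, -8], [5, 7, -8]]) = diagonal: (-5) + 3 + (-8)
= -10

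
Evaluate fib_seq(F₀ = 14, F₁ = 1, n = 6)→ [14, 1, 15, 16, 31, 47]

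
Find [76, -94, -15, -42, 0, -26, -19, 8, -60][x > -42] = keep x where x > -42: 76✓, -94✗, -15✓, -42✗, 0✓, -26✓, -19✓, 8✓, -60✗
= [76, -15, 0, -26, -19, 8]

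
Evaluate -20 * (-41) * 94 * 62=4778960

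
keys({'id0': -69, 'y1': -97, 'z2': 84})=['id0', 'y1', 'z2']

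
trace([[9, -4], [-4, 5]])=diagonal: 9 + 5
= 14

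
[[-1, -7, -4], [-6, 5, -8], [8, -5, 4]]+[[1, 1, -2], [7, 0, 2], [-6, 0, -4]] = [[0, -6, -6], [1, 5, -6], [2, -5, 0]]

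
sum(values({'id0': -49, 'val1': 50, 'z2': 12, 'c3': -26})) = (-49) + 50 + 12 + (-26)
= -13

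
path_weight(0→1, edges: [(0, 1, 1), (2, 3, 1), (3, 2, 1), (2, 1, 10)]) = 1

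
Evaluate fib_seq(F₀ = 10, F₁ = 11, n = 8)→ F_2 = F_1 + F_0 = 21
F_3 = F_2 + F_1 = 32
F_4 = F_3 + F_2 = 53
...
= [10, 11, 21, 32, 53, 85, 138, 223]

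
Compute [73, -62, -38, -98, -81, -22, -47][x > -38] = [73, -22]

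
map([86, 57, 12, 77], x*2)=[172, 114, 24, 154]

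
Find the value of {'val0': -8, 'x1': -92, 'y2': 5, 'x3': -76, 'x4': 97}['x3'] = -76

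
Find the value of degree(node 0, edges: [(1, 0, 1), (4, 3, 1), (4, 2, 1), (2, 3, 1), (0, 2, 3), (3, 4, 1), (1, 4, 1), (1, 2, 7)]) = incident: (1,0), (0,2)
= 2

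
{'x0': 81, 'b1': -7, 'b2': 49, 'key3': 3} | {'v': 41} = {'x0': 81, 'b1': -7, 'b2': 49, 'key3': 3, 'v': 41}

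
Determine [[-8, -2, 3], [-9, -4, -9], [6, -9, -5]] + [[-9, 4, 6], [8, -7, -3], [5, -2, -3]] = [[-17, 2, 9], [-1, -11, -12], [11, -11, -8]]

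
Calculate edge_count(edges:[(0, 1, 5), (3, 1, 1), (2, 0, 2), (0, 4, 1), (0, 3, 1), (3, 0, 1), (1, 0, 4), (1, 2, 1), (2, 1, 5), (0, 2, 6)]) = 10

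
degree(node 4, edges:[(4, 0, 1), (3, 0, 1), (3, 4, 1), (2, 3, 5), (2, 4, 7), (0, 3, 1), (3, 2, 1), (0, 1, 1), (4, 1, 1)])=incident: (4,0), (3,4), (2,4), (4,1)
= 4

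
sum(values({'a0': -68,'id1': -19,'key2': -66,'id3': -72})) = (-68) + (-19) + (-66) + (-72)
= -225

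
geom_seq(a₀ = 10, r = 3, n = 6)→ [10, 30, 90, 270, 810, 2430]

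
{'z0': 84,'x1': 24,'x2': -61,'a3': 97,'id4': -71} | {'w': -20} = {'z0': 84, 'x1': 24, 'x2': -61, 'a3': 97, 'id4': -71, 'w': -20}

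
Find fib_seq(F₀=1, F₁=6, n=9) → F_2 = F_1 + F_0 = 7
F_3 = F_2 + F_1 = 13
F_4 = F_3 + F_2 = 20
...
= [1, 6, 7, 13, 20, 33, 53, 86, 139]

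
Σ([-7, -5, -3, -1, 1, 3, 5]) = -7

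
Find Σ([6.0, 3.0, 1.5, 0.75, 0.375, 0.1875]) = 6.0 + 3.0 + 1.5 + 0.75 + 0.375 + 0.1875
= 11.8125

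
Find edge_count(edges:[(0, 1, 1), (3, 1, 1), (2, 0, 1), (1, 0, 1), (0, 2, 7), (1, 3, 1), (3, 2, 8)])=7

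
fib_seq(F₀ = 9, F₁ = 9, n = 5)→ [9, 9, 18, 27, 45]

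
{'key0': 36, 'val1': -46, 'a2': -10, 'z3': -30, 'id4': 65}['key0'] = 36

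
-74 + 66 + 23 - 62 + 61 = 14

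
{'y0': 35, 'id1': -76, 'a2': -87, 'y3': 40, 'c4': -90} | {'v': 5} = {'y0': 35, 'id1': -76, 'a2': -87, 'y3': 40, 'c4': -90, 'v': 5}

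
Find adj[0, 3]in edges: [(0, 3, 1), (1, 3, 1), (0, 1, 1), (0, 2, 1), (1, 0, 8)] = 1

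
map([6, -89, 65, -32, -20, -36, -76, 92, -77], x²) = [36, 7921, 4225, 1024, 400, 1296, 5776, 8464, 5929]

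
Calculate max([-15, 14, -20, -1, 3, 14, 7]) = 14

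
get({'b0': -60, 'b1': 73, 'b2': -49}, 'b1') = 73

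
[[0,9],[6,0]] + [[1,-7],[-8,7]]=[[1, 2], [-2, 7]]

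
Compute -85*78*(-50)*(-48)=-15912000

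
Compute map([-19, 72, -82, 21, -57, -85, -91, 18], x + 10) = -19+10=-9, 72+10=82, -82+10=-72, 21+10=31, -57+10=-47, -85+10=-75, -91+10=-81, 18+10=28
= [-9, 82, -72, 31, -47, -75, -81, 28]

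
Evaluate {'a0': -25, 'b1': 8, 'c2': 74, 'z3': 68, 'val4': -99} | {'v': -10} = {'a0': -25, 'b1': 8, 'c2': 74, 'z3': 68, 'val4': -99, 'v': -10}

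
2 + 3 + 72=77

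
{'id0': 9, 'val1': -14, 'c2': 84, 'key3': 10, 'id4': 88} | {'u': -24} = {'id0': 9, 'val1': -14, 'c2': 84, 'key3': 10, 'id4': 88, 'u': -24}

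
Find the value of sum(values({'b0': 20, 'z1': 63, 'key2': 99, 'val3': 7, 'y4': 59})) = 20 + 63 + 99 + 7 + 59
= 248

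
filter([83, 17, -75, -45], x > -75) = [83, 17, -45]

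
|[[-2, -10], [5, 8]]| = (-2)*(8) - (-10)*(5)
= 34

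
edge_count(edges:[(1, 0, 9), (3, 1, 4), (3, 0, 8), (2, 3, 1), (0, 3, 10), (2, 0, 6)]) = 6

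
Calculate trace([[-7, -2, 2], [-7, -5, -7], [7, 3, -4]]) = diagonal: (-7) + (-5) + (-4)
= -16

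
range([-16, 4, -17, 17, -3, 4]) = 34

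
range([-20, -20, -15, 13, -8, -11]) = 33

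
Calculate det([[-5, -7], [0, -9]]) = (-5)*(-9) - (-7)*(0)
= 45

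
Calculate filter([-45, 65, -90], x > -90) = keep x where x > -90: -45✓, 65✓, -90✗
= [-45, 65]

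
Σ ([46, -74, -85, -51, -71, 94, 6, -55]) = 46 + (-74) + (-85) + (-51) + (-71) + 94 + 6 + (-55)
= -190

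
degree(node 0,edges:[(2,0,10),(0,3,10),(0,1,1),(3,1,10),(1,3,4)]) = 3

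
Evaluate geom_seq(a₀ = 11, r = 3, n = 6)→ [11, 33, 99, 297, 891, 2673]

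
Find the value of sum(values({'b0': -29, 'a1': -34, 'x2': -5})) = -68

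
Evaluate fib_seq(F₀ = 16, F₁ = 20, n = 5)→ F_2 = F_1 + F_0 = 36
F_3 = F_2 + F_1 = 56
F_4 = F_3 + F_2 = 92
= [16, 20, 36, 56, 92]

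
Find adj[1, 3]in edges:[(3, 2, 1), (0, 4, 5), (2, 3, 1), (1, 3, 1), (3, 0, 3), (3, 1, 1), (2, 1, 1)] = 1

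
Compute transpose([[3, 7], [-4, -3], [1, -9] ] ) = [[3, -4, 1], [7, -3, -9]]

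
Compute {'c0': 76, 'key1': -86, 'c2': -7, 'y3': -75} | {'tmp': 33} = {'c0': 76, 'key1': -86, 'c2': -7, 'y3': -75, 'tmp': 33}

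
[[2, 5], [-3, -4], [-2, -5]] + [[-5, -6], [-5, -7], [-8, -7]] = [[-3, -1], [-8, -11], [-10, -12]]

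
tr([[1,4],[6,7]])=8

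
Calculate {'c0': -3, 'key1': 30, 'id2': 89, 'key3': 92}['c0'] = -3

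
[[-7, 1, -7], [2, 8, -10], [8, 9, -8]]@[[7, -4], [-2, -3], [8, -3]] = C[0][0] = (-7)*(7) + (1)*(-2) + (-7)*(8) = -107
C[0][1] = (-7)*(-4) + (1)*(-3) + (-7)*(-3) = 46
C[1][0] = (2)*(7) + (8)*(-2) + (-10)*(8) = -82
C[1][1] = (2)*(-4) + (8)*(-3) + (-10)*(-3) = -2
C[2][0] = (8)*(7) + (9)*(-2) + (-8)*(8) = -26
C[2][1] = (8)*(-4) + (9)*(-3) + (-8)*(-3) = -35
= [[-107, 46], [-82, -2], [-26, -35]]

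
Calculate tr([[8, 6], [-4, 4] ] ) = 12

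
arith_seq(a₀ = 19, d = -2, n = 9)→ a_0 = 19 + 0*-2 = 19
a_1 = 19 + 1*-2 = 17
a_2 = 19 + 2*-2 = 15
...
= [19, 17, 15, 13, 11, 9, 7, 5, 3]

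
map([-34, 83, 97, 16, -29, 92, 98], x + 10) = [-24, 93, 107, 26, -19, 102, 108]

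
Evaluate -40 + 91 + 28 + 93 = 172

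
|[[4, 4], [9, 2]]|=(4)*(2) - (4)*(9)
= -28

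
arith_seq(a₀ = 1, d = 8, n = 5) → [1, 9, 17, 25, 33]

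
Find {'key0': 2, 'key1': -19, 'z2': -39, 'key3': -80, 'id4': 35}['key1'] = -19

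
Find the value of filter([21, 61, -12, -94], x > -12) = keep x where x > -12: 21✓, 61✓, -12✗, -94✗
= [21, 61]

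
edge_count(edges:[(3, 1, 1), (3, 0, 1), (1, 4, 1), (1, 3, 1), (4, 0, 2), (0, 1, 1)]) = 6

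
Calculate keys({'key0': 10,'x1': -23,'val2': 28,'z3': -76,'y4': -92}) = ['key0', 'x1', 'val2', 'z3', 'y4']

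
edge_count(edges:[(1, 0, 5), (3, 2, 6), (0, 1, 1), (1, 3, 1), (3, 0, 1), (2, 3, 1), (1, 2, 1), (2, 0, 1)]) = 8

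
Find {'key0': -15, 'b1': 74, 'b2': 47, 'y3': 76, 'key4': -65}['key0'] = -15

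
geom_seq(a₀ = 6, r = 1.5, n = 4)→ [6.0, 9.0, 13.5, 20.25]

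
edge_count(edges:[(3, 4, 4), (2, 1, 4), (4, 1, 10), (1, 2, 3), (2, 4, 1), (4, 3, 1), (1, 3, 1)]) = 7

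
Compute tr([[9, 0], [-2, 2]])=diagonal: 9 + 2
= 11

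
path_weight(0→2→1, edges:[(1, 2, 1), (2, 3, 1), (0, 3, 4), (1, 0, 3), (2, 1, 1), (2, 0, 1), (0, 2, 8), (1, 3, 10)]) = w(0→2)=8 + w(2→1)=1
= 9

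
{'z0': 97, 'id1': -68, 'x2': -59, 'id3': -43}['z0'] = 97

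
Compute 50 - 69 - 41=-60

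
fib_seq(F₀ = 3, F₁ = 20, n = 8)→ F_2 = F_1 + F_0 = 23
F_3 = F_2 + F_1 = 43
F_4 = F_3 + F_2 = 66
...
= [3, 20, 23, 43, 66, 109, 175, 284]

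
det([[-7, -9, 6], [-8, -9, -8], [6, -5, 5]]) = 1231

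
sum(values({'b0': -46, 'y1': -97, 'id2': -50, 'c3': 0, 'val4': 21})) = -172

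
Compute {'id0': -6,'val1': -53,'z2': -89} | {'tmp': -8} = {'id0': -6, 'val1': -53, 'z2': -89, 'tmp': -8}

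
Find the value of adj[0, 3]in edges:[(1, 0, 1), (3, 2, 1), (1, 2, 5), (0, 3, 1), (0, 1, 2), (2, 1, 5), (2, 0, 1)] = 1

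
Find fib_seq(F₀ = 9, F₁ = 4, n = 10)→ F_2 = F_1 + F_0 = 13
F_3 = F_2 + F_1 = 17
F_4 = F_3 + F_2 = 30
...
= [9, 4, 13, 17, 30, 47, 77, 124, 201, 325]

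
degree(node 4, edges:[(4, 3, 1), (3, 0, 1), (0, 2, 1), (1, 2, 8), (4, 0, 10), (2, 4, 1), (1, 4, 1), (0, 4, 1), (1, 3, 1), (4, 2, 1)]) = 6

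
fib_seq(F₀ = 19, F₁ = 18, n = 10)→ [19, 18, 37, 55, 92, 147, 239, 386, 625, 1011]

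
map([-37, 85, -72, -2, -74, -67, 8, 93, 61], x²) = (-37)²=1369, (85)²=7225, (-72)²=5184, (-2)²=4, (-74)²=5476, (-67)²=4489, (8)²=64, (93)²=8649, (61)²=3721
= [1369, 7225, 5184, 4, 5476, 4489, 64, 8649, 3721]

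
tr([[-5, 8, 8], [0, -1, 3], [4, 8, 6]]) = 0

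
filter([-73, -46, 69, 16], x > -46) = keep x where x > -46: -73✗, -46✗, 69✓, 16✓
= [69, 16]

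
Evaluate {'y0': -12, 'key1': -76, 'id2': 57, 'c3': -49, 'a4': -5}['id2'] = 57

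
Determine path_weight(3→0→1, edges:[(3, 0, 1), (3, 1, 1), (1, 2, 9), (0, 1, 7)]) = w(3→0)=1 + w(0→1)=7
= 8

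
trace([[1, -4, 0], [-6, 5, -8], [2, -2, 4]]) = 10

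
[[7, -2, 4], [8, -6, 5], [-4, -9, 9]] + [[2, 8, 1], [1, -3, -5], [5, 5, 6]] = [[9, 6, 5], [9, -9, 0], [1, -4, 15]]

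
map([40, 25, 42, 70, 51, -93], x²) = [1600, 625, 1764, 4900, 2601, 8649]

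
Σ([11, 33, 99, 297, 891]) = 11 + 33 + 99 + 297 + 891
= 1331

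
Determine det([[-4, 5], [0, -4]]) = 16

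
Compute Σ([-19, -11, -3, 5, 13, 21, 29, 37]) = (-19) + (-11) + (-3) + 5 + 13 + 21 + 29 + 37
= 72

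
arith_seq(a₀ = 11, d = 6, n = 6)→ [11, 17, 23, 29, 35, 41]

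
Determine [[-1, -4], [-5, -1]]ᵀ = [[-1, -5], [-4, -1]]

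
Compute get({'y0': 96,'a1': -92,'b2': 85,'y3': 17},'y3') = 17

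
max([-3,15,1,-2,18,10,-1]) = 18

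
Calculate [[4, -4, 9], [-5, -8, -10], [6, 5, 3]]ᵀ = [[4, -5, 6], [-4, -8, 5], [9, -10, 3]]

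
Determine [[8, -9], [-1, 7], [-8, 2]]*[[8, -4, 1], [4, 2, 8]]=[[28, -50, -64], [20, 18, 55], [-56, 36, 8]]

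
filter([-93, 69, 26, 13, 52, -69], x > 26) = keep x where x > 26: -93✗, 69✓, 26✗, 13✗, 52✓, -69✗
= [69, 52]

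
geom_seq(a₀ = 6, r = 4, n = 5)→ [6, 24, 96, 384, 1536]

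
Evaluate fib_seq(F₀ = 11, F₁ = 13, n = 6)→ [11, 13, 24, 37, 61, 98]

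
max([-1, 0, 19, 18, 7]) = 19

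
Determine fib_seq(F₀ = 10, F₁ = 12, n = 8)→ [10, 12, 22, 34, 56, 90, 146, 236]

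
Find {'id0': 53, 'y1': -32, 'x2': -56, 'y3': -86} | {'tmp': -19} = {'id0': 53, 'y1': -32, 'x2': -56, 'y3': -86, 'tmp': -19}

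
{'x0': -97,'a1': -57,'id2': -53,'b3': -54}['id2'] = -53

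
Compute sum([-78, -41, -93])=-212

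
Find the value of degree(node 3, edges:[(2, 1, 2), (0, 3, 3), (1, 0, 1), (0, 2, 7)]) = incident: (0,3)
= 1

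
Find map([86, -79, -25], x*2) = [172, -158, -50]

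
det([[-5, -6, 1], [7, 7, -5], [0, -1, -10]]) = -52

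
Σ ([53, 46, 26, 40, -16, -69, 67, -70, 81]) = 53 + 46 + 26 + 40 + (-16) + (-69) + 67 + (-70) + 81
= 158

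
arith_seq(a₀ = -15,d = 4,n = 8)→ [-15, -11, -7, -3, 1, 5, 9, 13]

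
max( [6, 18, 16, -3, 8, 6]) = 18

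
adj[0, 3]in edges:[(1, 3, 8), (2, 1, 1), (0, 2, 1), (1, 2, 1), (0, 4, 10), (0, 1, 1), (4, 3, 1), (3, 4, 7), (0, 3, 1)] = 1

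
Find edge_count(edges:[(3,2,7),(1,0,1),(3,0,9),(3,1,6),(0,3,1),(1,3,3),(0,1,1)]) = 7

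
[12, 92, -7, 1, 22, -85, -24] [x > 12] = keep x where x > 12: 12✗, 92✓, -7✗, 1✗, 22✓, -85✗, -24✗
= [92, 22]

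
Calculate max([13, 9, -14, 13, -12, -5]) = 13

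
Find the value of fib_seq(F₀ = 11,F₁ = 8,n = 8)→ F_2 = F_1 + F_0 = 19
F_3 = F_2 + F_1 = 27
F_4 = F_3 + F_2 = 46
...
= [11, 8, 19, 27, 46, 73, 119, 192]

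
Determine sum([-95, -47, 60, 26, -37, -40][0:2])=slice → [-95, -47]
(-95) + (-47)
= -142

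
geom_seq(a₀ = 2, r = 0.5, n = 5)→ [2.0, 1.0, 0.5, 0.25, 0.125]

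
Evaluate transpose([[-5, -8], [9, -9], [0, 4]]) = [[-5, 9, 0], [-8, -9, 4]]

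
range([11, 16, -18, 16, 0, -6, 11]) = 34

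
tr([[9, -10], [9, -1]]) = 8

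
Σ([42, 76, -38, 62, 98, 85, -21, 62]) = 366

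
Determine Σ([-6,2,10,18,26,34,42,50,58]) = (-6) + 2 + 10 + 18 + 26 + 34 + 42 + 50 + 58
= 234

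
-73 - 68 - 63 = -204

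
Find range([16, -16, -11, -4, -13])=32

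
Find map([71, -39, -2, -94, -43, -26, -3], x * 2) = 71*2=142, -39*2=-78, -2*2=-4, -94*2=-188, -43*2=-86, -26*2=-52, -3*2=-6
= [142, -78, -4, -188, -86, -52, -6]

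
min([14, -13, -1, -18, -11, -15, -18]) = -18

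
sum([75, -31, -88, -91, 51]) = 75 + (-31) + (-88) + (-91) + 51
= -84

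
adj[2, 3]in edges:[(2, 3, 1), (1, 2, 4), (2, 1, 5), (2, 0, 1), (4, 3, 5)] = 1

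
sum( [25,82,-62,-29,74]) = 25 + 82 + (-62) + (-29) + 74
= 90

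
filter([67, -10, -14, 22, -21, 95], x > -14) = [67, -10, 22, 95]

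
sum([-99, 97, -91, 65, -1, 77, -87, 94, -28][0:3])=-93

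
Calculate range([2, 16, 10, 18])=16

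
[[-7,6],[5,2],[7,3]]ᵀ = [[-7, 5, 7], [6, 2, 3]]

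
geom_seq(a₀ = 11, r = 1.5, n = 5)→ [11.0, 16.5, 24.75, 37.125, 55.6875]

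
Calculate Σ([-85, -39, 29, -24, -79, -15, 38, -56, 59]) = (-85) + (-39) + 29 + (-24) + (-79) + (-15) + 38 + (-56) + 59
= -172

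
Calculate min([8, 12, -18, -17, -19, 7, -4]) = -19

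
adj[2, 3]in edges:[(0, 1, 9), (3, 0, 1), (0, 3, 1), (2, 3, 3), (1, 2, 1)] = 3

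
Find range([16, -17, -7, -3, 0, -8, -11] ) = 33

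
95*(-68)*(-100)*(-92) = -59432000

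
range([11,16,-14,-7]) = 30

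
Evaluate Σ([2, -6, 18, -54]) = 2 + -6 + 18 + -54
= -40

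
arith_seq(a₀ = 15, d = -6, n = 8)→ [15, 9, 3, -3, -9, -15, -21, -27]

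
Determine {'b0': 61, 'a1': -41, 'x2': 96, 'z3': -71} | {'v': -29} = {'b0': 61, 'a1': -41, 'x2': 96, 'z3': -71, 'v': -29}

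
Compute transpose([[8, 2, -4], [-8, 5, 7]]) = [[8, -8], [2, 5], [-4, 7]]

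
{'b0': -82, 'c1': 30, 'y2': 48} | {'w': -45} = {'b0': -82, 'c1': 30, 'y2': 48, 'w': -45}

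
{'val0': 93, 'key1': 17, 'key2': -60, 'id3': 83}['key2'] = -60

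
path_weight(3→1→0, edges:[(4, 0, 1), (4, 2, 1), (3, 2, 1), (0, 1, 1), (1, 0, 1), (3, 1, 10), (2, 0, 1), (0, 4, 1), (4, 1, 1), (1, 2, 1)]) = 11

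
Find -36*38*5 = -6840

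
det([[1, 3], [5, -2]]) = (1)*(-2) - (3)*(5)
= -17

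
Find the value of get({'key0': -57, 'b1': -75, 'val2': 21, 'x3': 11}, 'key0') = -57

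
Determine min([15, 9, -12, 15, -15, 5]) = -15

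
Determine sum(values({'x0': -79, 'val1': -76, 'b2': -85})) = (-79) + (-76) + (-85)
= -240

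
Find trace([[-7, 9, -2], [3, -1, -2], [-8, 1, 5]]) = -3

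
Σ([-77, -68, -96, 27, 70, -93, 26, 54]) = -157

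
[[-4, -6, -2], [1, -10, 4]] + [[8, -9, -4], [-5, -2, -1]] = [[4, -15, -6], [-4, -12, 3]]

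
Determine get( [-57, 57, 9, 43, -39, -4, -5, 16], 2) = 9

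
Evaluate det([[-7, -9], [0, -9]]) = 63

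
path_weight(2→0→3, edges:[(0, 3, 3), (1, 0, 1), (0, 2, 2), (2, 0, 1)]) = w(2→0)=1 + w(0→3)=3
= 4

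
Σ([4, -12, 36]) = 28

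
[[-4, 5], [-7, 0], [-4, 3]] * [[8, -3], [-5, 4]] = [[-57, 32], [-56, 21], [-47, 24]]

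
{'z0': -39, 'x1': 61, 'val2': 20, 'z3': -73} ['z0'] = -39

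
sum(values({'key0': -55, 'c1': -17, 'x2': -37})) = -109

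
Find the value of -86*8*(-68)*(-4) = -187136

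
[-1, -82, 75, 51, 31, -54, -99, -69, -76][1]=-82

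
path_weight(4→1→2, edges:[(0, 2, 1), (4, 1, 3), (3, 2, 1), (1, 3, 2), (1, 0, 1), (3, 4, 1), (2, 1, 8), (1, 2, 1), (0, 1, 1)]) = w(4→1)=3 + w(1→2)=1
= 4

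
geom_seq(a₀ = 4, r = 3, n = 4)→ a_0 = 4*3^0 = 4
a_1 = 4*3^1 = 12
a_2 = 4*3^2 = 36
...
= [4, 12, 36, 108]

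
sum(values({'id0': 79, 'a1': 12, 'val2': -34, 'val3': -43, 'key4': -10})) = 4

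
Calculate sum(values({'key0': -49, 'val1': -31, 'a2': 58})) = (-49) + (-31) + 58
= -22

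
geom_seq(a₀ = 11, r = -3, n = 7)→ [11, -33, 99, -297, 891, -2673, 8019]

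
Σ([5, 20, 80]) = 105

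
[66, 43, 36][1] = 43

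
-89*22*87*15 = -2555190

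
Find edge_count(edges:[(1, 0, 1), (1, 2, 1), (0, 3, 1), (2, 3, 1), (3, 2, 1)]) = 5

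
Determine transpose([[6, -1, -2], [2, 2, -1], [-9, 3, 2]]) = [[6, 2, -9], [-1, 2, 3], [-2, -1, 2]]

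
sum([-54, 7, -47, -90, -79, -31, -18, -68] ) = -380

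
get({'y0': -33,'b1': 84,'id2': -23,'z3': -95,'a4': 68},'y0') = -33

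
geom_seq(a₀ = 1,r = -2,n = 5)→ a_0 = 1*(-2)^0 = 1
a_1 = 1*(-2)^1 = -2
a_2 = 1*(-2)^2 = 4
...
= [1, -2, 4, -8, 16]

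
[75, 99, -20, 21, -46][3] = 21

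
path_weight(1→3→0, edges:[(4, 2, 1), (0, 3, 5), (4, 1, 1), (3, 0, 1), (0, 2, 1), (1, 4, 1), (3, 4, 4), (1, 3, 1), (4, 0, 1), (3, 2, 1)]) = 2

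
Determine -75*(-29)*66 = 143550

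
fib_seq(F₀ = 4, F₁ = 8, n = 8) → F_2 = F_1 + F_0 = 12
F_3 = F_2 + F_1 = 20
F_4 = F_3 + F_2 = 32
...
= [4, 8, 12, 20, 32, 52, 84, 136]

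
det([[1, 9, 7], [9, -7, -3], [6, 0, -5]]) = (1)*(1)*det([[-7, -3], [0, -5]]) + (-1)*(9)*det([[9, -3], [6, -5]]) + (1)*(7)*det([[9, -7], [6, 0]])
= 35 + 243 + 294
= 572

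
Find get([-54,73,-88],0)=-54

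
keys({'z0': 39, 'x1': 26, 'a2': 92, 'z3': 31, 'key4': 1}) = ['z0', 'x1', 'a2', 'z3', 'key4']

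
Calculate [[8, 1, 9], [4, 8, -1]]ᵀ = [[8, 4], [1, 8], [9, -1]]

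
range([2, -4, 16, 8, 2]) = 20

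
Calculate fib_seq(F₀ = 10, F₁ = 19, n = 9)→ F_2 = F_1 + F_0 = 29
F_3 = F_2 + F_1 = 48
F_4 = F_3 + F_2 = 77
...
= [10, 19, 29, 48, 77, 125, 202, 327, 529]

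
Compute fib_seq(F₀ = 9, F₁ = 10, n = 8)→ F_2 = F_1 + F_0 = 19
F_3 = F_2 + F_1 = 29
F_4 = F_3 + F_2 = 48
...
= [9, 10, 19, 29, 48, 77, 125, 202]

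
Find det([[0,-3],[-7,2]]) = -21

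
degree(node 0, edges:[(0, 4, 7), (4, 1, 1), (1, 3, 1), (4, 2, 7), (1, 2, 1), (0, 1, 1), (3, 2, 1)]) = incident: (0,4), (0,1)
= 2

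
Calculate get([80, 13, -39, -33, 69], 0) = 80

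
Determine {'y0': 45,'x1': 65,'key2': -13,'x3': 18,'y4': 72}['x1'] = 65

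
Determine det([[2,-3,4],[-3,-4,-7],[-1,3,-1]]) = -14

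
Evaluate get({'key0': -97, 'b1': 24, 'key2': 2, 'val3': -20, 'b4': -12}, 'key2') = 2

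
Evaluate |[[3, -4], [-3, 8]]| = (3)*(8) - (-4)*(-3)
= 12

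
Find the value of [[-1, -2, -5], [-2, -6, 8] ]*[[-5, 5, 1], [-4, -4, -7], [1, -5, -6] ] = C[0][0] = (-1)*(-5) + (-2)*(-4) + (-5)*(1) = 8
C[0][1] = (-1)*(5) + (-2)*(-4) + (-5)*(-5) = 28
C[0][2] = (-1)*(1) + (-2)*(-7) + (-5)*(-6) = 43
C[1][0] = (-2)*(-5) + (-6)*(-4) + (8)*(1) = 42
C[1][1] = (-2)*(5) + (-6)*(-4) + (8)*(-5) = -26
C[1][2] = (-2)*(1) + (-6)*(-7) + (8)*(-6) = -8
= [[8, 28, 43], [42, -26, -8]]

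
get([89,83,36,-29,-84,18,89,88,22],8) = 22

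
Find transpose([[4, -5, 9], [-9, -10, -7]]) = [[4, -9], [-5, -10], [9, -7]]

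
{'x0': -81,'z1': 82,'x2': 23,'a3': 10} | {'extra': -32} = {'x0': -81, 'z1': 82, 'x2': 23, 'a3': 10, 'extra': -32}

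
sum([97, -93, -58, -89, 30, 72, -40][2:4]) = -147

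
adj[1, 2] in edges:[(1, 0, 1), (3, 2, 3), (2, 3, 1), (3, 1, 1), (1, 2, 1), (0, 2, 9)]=1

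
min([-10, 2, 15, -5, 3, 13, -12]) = -12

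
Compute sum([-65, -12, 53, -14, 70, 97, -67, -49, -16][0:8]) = 13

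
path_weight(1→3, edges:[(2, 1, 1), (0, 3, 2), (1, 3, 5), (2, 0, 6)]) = w(1→3)=5
= 5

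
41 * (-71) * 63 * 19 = -3484467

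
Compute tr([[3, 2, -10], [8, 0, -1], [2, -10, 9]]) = 12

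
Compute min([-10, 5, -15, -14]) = -15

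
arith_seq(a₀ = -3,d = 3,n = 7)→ a_0 = -3 + 0*3 = -3
a_1 = -3 + 1*3 = 0
a_2 = -3 + 2*3 = 3
...
= [-3, 0, 3, 6, 9, 12, 15]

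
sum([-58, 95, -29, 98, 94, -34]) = 166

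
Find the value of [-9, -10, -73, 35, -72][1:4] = [-10, -73, 35]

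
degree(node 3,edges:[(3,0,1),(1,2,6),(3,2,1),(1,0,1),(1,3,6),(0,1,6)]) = incident: (3,0), (3,2), (1,3)
= 3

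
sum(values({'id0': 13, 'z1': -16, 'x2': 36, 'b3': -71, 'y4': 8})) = -30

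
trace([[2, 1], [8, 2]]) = 4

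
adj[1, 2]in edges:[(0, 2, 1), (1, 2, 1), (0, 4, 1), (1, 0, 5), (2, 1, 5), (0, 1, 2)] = 1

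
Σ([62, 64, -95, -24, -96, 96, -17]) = 62 + 64 + (-95) + (-24) + (-96) + 96 + (-17)
= -10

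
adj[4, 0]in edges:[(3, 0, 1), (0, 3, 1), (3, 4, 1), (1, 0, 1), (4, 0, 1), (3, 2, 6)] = 1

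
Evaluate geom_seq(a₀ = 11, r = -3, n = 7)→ [11, -33, 99, -297, 891, -2673, 8019]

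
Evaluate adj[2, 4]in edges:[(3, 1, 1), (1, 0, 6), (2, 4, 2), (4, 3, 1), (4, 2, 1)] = 2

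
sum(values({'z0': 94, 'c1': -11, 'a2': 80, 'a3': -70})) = 93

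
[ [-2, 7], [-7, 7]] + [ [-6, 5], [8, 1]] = [[-8, 12], [1, 8]]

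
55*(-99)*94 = -511830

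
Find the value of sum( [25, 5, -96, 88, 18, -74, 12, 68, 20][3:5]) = 106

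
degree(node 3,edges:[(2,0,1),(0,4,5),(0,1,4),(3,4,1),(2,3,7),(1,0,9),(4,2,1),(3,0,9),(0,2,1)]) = incident: (3,4), (2,3), (3,0)
= 3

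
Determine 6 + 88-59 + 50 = 85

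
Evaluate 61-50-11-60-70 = -130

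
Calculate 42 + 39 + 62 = 143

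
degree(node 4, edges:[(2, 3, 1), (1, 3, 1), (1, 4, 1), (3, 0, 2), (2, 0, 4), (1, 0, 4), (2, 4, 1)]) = incident: (1,4), (2,4)
= 2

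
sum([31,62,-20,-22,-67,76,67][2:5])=slice → [-20, -22, -67]
(-20) + (-22) + (-67)
= -109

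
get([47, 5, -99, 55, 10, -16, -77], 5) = -16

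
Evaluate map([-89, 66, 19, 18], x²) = (-89)²=7921, (66)²=4356, (19)²=361, (18)²=324
= [7921, 4356, 361, 324]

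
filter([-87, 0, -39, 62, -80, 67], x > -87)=[0, -39, 62, -80, 67]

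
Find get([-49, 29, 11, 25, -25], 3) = 25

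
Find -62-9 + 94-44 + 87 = 66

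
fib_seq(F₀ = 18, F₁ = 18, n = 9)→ [18, 18, 36, 54, 90, 144, 234, 378, 612]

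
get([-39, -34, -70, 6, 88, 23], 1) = -34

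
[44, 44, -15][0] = 44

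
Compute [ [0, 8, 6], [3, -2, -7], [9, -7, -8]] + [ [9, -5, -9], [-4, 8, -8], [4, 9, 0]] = [[9, 3, -3], [-1, 6, -15], [13, 2, -8]]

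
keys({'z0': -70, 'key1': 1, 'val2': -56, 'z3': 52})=['z0', 'key1', 'val2', 'z3']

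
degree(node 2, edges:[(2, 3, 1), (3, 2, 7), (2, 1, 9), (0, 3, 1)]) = 3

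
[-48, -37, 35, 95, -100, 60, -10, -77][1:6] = [-37, 35, 95, -100, 60]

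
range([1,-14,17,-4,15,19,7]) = 33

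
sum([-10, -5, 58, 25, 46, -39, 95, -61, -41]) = 68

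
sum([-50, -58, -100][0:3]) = -208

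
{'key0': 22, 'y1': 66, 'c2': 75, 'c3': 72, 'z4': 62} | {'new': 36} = {'key0': 22, 'y1': 66, 'c2': 75, 'c3': 72, 'z4': 62, 'new': 36}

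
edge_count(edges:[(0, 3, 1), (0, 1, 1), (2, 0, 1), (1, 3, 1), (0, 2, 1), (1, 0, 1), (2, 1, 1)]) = 7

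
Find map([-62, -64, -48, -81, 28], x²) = (-62)²=3844, (-64)²=4096, (-48)²=2304, (-81)²=6561, (28)²=784
= [3844, 4096, 2304, 6561, 784]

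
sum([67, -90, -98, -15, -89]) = 67 + (-90) + (-98) + (-15) + (-89)
= -225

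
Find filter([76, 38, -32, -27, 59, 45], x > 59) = keep x where x > 59: 76✓, 38✗, -32✗, -27✗, 59✗, 45✗
= [76]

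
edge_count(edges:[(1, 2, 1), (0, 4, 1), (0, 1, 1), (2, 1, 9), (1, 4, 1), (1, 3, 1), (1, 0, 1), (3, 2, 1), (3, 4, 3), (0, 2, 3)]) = 10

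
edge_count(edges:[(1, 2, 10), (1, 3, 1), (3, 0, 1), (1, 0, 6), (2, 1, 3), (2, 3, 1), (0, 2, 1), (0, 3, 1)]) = 8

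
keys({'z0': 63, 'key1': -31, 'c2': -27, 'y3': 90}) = ['z0', 'key1', 'c2', 'y3']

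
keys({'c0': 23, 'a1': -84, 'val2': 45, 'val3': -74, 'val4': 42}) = ['c0', 'a1', 'val2', 'val3', 'val4']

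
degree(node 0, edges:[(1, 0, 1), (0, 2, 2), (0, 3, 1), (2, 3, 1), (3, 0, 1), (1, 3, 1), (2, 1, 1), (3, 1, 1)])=incident: (1,0), (0,2), (0,3), (3,0)
= 4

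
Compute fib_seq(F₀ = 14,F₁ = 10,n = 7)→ [14, 10, 24, 34, 58, 92, 150]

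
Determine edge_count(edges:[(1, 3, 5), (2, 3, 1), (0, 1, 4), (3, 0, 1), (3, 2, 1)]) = 5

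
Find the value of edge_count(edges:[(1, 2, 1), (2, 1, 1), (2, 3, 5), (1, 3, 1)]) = 4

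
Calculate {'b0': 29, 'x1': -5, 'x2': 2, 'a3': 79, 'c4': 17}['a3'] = 79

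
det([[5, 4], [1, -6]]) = -34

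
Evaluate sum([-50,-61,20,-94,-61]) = (-50) + (-61) + 20 + (-94) + (-61)
= -246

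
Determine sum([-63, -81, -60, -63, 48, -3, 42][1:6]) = slice → [-81, -60, -63, 48, -3]
(-81) + (-60) + (-63) + 48 + (-3)
= -159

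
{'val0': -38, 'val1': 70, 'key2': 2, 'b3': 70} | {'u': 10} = {'val0': -38, 'val1': 70, 'key2': 2, 'b3': 70, 'u': 10}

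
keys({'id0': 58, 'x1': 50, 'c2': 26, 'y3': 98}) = ['id0', 'x1', 'c2', 'y3']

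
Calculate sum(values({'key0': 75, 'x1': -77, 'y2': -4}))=75 + (-77) + (-4)
= -6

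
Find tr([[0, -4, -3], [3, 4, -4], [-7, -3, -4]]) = diagonal: 0 + 4 + (-4)
= 0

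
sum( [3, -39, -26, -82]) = -144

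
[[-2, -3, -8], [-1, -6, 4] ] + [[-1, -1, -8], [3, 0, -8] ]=[[-3, -4, -16], [2, -6, -4]]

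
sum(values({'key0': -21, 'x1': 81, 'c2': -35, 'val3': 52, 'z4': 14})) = 91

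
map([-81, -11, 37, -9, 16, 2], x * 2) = -81*2=-162, -11*2=-22, 37*2=74, -9*2=-18, 16*2=32, 2*2=4
= [-162, -22, 74, -18, 32, 4]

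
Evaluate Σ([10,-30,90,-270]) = 10 + -30 + 90 + -270
= -200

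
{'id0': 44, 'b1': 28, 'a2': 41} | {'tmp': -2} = {'id0': 44, 'b1': 28, 'a2': 41, 'tmp': -2}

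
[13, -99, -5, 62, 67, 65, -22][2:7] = [-5, 62, 67, 65, -22]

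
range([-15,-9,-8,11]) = 26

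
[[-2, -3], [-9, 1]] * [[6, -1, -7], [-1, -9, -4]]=[[-9, 29, 26], [-55, 0, 59]]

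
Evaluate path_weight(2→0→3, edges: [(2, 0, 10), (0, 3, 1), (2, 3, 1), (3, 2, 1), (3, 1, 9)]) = 11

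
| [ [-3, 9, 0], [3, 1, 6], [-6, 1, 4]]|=-426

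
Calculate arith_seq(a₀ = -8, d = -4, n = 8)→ [-8, -12, -16, -20, -24, -28, -32, -36]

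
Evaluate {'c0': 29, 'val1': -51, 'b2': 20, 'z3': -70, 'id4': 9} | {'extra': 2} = {'c0': 29, 'val1': -51, 'b2': 20, 'z3': -70, 'id4': 9, 'extra': 2}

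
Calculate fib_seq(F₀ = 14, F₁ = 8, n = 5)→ F_2 = F_1 + F_0 = 22
F_3 = F_2 + F_1 = 30
F_4 = F_3 + F_2 = 52
= [14, 8, 22, 30, 52]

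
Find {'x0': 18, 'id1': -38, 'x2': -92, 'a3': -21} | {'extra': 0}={'x0': 18, 'id1': -38, 'x2': -92, 'a3': -21, 'extra': 0}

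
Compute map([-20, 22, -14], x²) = (-20)²=400, (22)²=484, (-14)²=196
= [400, 484, 196]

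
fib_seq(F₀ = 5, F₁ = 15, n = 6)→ [5, 15, 20, 35, 55, 90]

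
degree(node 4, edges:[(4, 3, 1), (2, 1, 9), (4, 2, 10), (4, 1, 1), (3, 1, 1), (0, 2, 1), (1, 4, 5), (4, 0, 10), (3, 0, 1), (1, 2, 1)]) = 5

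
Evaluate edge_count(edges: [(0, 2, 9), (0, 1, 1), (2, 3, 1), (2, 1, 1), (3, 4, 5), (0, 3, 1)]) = 6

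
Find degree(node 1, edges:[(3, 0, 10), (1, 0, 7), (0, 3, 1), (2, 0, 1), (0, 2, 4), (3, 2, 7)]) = 1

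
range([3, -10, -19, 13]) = 32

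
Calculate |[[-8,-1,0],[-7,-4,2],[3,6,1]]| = (1)*(-8)*det([[-4, 2], [6, 1]]) + (-1)*(-1)*det([[-7, 2], [3, 1]]) + (1)*(0)*det([[-7, -4], [3, 6]])
= 128 + -13 + 0
= 115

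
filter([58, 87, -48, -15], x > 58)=[87]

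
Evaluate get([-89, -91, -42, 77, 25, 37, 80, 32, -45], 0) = -89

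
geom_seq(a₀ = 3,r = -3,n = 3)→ a_0 = 3*(-3)^0 = 3
a_1 = 3*(-3)^1 = -9
a_2 = 3*(-3)^2 = 27
= [3, -9, 27]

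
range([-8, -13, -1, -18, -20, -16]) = 19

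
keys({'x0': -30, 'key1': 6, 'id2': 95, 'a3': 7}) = ['x0', 'key1', 'id2', 'a3']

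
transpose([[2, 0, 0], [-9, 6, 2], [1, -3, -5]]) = [[2, -9, 1], [0, 6, -3], [0, 2, -5]]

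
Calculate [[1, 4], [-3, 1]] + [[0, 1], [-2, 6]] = [[1, 5], [-5, 7]]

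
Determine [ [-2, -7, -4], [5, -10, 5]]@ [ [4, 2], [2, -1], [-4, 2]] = [[-6, -5], [-20, 30]]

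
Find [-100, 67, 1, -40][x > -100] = [67, 1, -40]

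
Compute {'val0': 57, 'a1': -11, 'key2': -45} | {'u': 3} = {'val0': 57, 'a1': -11, 'key2': -45, 'u': 3}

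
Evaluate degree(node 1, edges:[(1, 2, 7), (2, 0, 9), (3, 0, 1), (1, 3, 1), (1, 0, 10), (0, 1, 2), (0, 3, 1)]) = incident: (1,2), (1,3), (1,0), (0,1)
= 4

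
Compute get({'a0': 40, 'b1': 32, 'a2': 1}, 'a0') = 40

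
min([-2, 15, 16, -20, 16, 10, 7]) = -20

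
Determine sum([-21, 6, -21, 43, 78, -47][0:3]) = -36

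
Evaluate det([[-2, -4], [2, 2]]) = (-2)*(2) - (-4)*(2)
= 4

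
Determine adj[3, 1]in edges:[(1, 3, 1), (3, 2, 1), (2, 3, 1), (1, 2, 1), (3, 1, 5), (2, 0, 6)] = 5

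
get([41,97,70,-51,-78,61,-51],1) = 97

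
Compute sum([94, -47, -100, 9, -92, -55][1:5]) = -230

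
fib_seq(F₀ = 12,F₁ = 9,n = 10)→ F_2 = F_1 + F_0 = 21
F_3 = F_2 + F_1 = 30
F_4 = F_3 + F_2 = 51
...
= [12, 9, 21, 30, 51, 81, 132, 213, 345, 558]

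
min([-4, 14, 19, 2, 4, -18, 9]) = -18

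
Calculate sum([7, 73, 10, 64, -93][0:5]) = slice → [7, 73, 10, 64, -93]
7 + 73 + 10 + 64 + (-93)
= 61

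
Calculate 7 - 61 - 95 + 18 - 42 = -173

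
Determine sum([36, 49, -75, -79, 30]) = -39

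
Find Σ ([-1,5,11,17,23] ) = (-1) + 5 + 11 + 17 + 23
= 55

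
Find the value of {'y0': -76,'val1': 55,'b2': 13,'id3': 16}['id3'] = 16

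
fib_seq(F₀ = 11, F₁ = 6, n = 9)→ F_2 = F_1 + F_0 = 17
F_3 = F_2 + F_1 = 23
F_4 = F_3 + F_2 = 40
...
= [11, 6, 17, 23, 40, 63, 103, 166, 269]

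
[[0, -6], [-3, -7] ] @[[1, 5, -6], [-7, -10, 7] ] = [[42, 60, -42], [46, 55, -31]]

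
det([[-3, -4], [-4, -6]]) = 2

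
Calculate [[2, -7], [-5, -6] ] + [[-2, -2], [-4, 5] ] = [[0, -9], [-9, -1]]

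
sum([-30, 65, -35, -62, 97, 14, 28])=77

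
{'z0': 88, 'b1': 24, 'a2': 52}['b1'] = 24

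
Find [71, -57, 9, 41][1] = -57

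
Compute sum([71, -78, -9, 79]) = 63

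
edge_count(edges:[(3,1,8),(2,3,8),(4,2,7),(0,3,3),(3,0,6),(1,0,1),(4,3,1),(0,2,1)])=8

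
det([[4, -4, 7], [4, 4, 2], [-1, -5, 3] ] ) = 32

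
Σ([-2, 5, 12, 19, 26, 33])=93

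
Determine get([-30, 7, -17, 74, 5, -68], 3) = 74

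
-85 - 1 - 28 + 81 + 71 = 38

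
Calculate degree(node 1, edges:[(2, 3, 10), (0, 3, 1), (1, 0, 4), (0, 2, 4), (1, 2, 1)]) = incident: (1,0), (1,2)
= 2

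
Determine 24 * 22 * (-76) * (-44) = 1765632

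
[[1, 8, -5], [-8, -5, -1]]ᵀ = [[1, -8], [8, -5], [-5, -1]]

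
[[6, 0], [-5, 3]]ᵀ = [[6, -5], [0, 3]]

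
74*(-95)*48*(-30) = 10123200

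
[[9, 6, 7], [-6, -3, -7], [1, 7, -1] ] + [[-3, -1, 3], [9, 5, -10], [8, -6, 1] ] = [[6, 5, 10], [3, 2, -17], [9, 1, 0]]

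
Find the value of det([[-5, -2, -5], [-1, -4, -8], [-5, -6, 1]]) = (1)*(-5)*det([[-4, -8], [-6, 1]]) + (-1)*(-2)*det([[-1, -8], [-5, 1]]) + (1)*(-5)*det([[-1, -4], [-5, -6]])
= 260 + -82 + 70
= 248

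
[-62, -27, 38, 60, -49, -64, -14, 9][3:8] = [60, -49, -64, -14, 9]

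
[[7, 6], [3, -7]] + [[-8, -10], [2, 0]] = [[-1, -4], [5, -7]]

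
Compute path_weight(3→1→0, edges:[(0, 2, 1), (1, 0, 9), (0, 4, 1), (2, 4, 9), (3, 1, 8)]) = 17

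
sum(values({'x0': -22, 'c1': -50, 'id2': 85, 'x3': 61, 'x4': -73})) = (-22) + (-50) + 85 + 61 + (-73)
= 1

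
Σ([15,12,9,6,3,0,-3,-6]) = 15 + 12 + 9 + 6 + 3 + 0 + (-3) + (-6)
= 36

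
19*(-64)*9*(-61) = 667584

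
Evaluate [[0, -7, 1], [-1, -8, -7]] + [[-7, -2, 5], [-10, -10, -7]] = [[-7, -9, 6], [-11, -18, -14]]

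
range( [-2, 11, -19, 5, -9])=30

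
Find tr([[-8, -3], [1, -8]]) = diagonal: (-8) + (-8)
= -16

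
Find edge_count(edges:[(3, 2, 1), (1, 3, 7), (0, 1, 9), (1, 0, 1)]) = 4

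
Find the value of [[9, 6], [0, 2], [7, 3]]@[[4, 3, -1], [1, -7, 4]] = [[42, -15, 15], [2, -14, 8], [31, 0, 5]]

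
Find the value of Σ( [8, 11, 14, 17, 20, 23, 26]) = 119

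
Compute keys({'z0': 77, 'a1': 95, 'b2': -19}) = ['z0', 'a1', 'b2']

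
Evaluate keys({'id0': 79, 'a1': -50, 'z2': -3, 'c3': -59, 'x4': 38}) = ['id0', 'a1', 'z2', 'c3', 'x4']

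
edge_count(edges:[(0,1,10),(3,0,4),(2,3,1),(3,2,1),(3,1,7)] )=5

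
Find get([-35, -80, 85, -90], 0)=-35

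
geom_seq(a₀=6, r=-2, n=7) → [6, -12, 24, -48, 96, -192, 384]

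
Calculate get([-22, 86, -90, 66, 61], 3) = 66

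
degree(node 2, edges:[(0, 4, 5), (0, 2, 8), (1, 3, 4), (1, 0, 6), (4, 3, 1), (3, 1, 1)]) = incident: (0,2)
= 1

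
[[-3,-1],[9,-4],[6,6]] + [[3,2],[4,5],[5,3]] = [[0, 1], [13, 1], [11, 9]]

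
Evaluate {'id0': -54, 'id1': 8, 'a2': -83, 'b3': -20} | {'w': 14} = {'id0': -54, 'id1': 8, 'a2': -83, 'b3': -20, 'w': 14}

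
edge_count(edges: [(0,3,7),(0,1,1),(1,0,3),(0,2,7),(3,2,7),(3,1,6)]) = 6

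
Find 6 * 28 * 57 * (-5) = -47880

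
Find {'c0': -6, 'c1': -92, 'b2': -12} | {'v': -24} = {'c0': -6, 'c1': -92, 'b2': -12, 'v': -24}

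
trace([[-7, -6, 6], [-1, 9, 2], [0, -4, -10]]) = -8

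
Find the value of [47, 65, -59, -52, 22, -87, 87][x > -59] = [47, 65, -52, 22, 87]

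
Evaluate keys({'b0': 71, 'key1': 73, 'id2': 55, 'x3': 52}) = ['b0', 'key1', 'id2', 'x3']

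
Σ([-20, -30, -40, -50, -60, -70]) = -270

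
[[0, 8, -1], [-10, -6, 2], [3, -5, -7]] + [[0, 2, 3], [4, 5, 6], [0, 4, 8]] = [[0, 10, 2], [-6, -1, 8], [3, -1, 1]]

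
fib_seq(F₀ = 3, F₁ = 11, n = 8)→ F_2 = F_1 + F_0 = 14
F_3 = F_2 + F_1 = 25
F_4 = F_3 + F_2 = 39
...
= [3, 11, 14, 25, 39, 64, 103, 167]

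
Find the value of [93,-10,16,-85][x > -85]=[93, -10, 16]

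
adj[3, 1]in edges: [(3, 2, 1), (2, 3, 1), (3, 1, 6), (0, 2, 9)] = 6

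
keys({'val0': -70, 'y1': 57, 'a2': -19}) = ['val0', 'y1', 'a2']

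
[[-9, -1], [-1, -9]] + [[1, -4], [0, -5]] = [[-8, -5], [-1, -14]]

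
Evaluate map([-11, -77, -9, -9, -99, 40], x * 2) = -11*2=-22, -77*2=-154, -9*2=-18, -9*2=-18, -99*2=-198, 40*2=80
= [-22, -154, -18, -18, -198, 80]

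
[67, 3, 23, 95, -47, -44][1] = 3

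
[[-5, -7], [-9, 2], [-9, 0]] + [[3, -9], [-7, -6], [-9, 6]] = [[-2, -16], [-16, -4], [-18, 6]]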